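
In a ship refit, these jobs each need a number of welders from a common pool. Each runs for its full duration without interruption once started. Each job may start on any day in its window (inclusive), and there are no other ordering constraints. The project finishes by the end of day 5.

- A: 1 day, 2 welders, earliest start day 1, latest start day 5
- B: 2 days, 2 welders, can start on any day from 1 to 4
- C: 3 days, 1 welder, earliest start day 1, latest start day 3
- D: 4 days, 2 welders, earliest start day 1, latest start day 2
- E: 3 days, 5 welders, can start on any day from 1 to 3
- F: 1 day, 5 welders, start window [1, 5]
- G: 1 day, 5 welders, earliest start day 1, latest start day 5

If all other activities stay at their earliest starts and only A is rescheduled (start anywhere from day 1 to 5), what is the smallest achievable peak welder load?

20

A@1: d1:22  d2:10  d3:8  d4:2  d5:0 → peak 22
A@2: d1:20  d2:12  d3:8  d4:2  d5:0 → peak 20
A@3: d1:20  d2:10  d3:10  d4:2  d5:0 → peak 20
A@4: d1:20  d2:10  d3:8  d4:4  d5:0 → peak 20
A@5: d1:20  d2:10  d3:8  d4:2  d5:2 → peak 20
Best is A@2, peak 20.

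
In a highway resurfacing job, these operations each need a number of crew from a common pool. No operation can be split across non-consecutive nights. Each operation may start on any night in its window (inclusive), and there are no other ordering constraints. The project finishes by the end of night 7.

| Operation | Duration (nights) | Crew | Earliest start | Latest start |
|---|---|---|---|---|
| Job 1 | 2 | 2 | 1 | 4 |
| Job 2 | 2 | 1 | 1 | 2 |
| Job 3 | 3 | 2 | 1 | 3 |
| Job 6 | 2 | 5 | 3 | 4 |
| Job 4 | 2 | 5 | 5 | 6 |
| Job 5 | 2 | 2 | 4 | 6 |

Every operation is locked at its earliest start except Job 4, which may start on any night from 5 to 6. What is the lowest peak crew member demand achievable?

Job 4@5: n1:5  n2:5  n3:7  n4:7  n5:7  n6:5  n7:0 → peak 7
Job 4@6: n1:5  n2:5  n3:7  n4:7  n5:2  n6:5  n7:5 → peak 7
Best is Job 4@5, peak 7.

7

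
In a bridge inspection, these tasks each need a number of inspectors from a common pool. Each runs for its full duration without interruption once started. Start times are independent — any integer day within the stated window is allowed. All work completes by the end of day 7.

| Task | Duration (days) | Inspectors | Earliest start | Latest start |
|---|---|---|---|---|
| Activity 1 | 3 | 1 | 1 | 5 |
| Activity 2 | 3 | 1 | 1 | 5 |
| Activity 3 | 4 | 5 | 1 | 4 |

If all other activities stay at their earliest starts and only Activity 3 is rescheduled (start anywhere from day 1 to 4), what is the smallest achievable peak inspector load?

5

Activity 3@1: d1:7  d2:7  d3:7  d4:5  d5:0  d6:0  d7:0 → peak 7
Activity 3@2: d1:2  d2:7  d3:7  d4:5  d5:5  d6:0  d7:0 → peak 7
Activity 3@3: d1:2  d2:2  d3:7  d4:5  d5:5  d6:5  d7:0 → peak 7
Activity 3@4: d1:2  d2:2  d3:2  d4:5  d5:5  d6:5  d7:5 → peak 5
Best is Activity 3@4, peak 5.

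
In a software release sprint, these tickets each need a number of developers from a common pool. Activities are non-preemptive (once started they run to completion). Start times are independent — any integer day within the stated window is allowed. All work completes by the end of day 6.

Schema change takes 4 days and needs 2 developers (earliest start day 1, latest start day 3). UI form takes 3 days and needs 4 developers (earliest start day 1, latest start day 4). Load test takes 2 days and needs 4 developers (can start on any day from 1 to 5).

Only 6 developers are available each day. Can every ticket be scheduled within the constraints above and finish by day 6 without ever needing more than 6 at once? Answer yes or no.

Schedule Schema change@1, UI form@1, Load test@4: d1:6  d2:6  d3:6  d4:6  d5:4  d6:0 — peak 6 ≤ 6.

yes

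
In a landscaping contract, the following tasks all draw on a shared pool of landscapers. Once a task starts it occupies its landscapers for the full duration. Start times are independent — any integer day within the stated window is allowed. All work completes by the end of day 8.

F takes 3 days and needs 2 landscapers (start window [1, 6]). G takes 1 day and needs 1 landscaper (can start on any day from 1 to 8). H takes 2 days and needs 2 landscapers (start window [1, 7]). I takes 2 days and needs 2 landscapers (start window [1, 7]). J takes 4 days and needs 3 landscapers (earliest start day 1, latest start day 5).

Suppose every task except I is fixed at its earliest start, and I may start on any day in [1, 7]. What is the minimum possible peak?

8

I@1: d1:10  d2:9  d3:5  d4:3  d5:0  d6:0  d7:0  d8:0 → peak 10
I@2: d1:8  d2:9  d3:7  d4:3  d5:0  d6:0  d7:0  d8:0 → peak 9
I@3: d1:8  d2:7  d3:7  d4:5  d5:0  d6:0  d7:0  d8:0 → peak 8
I@4: d1:8  d2:7  d3:5  d4:5  d5:2  d6:0  d7:0  d8:0 → peak 8
I@5: d1:8  d2:7  d3:5  d4:3  d5:2  d6:2  d7:0  d8:0 → peak 8
I@6: d1:8  d2:7  d3:5  d4:3  d5:0  d6:2  d7:2  d8:0 → peak 8
I@7: d1:8  d2:7  d3:5  d4:3  d5:0  d6:0  d7:2  d8:2 → peak 8
Best is I@3, peak 8.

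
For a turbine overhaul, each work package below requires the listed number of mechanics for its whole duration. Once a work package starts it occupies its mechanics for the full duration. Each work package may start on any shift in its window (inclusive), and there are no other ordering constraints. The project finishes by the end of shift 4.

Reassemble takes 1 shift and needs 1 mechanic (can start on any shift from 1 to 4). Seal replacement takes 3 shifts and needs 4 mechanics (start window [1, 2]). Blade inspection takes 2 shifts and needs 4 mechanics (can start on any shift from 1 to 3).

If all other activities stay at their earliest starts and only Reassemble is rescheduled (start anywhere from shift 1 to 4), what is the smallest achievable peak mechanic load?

Reassemble@1: s1:9  s2:8  s3:4  s4:0 → peak 9
Reassemble@2: s1:8  s2:9  s3:4  s4:0 → peak 9
Reassemble@3: s1:8  s2:8  s3:5  s4:0 → peak 8
Reassemble@4: s1:8  s2:8  s3:4  s4:1 → peak 8
Best is Reassemble@3, peak 8.

8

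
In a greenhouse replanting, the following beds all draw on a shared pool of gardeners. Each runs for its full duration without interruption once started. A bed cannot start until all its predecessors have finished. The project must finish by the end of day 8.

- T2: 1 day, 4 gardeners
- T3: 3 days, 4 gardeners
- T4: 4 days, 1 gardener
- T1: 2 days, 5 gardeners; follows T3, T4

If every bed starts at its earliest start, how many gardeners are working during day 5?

5

At early start, day 5 has: T1.
Demand: 5 = 5.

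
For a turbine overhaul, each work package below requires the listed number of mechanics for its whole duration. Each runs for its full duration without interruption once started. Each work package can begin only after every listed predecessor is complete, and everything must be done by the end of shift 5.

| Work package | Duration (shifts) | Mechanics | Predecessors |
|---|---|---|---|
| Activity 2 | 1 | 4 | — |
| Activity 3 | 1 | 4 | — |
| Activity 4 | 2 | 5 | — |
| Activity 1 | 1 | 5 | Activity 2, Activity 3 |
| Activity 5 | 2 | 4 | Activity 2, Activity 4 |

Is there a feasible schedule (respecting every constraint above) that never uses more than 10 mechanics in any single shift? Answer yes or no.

yes

Schedule Activity 2@1, Activity 3@1, Activity 4@2, Activity 1@4, Activity 5@4: s1:8  s2:5  s3:5  s4:9  s5:4 — peak 9 ≤ 10.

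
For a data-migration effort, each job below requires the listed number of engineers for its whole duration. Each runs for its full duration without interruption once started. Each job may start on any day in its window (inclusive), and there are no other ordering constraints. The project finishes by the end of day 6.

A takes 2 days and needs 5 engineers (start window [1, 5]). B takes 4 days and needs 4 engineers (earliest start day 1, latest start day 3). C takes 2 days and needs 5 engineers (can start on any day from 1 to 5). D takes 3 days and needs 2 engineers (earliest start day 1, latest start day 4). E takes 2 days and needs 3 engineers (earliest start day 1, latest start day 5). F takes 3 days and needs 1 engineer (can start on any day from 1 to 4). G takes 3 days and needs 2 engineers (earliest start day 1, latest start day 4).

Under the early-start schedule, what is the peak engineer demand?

22

Early-start schedule: A@1, B@1, C@1, D@1, E@1, F@1, G@1.
Load per day: day 1: 22, day 2: 22, day 3: 9, day 4: 4, day 5: 0, day 6: 0.
Peak is 22.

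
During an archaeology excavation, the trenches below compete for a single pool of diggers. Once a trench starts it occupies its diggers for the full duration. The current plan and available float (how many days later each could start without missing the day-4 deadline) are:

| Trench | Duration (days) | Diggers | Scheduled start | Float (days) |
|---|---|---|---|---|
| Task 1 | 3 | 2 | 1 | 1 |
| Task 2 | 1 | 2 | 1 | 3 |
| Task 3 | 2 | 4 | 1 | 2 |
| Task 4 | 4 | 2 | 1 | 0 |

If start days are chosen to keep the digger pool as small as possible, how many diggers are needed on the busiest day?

Early-start (Task 1@1, Task 2@1, Task 3@1, Task 4@1) gives peak 10: d1:10  d2:8  d3:4  d4:2.
Shift Task 3→2.
Schedule Task 1@1, Task 2@1, Task 3@2, Task 4@1: d1:6  d2:8  d3:8  d4:2 — peak 8.
No arrangement of the 24 feasible schedules does better.

8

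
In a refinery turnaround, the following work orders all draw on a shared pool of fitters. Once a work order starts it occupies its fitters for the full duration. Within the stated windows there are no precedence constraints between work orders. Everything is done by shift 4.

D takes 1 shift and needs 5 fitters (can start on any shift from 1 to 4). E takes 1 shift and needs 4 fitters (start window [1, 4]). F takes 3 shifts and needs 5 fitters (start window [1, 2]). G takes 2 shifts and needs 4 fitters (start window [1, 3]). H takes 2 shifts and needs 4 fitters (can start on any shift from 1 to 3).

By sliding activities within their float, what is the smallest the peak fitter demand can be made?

Early-start (D@1, E@1, F@1, G@1, H@1) gives peak 22: s1:22  s2:13  s3:5  s4:0.
Shift F→2, H→2.
Schedule D@1, E@1, F@2, G@1, H@2: s1:13  s2:13  s3:9  s4:5 — peak 13.

13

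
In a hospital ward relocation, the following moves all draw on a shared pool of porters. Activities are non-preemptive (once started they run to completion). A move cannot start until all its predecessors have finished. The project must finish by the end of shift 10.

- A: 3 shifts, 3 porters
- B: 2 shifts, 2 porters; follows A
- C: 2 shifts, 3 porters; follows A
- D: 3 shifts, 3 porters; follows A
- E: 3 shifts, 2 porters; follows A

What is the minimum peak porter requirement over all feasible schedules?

5

Early-start (A@1, B@4, C@4, D@4, E@4) gives peak 10: s1:3  s2:3  s3:3  s4:10  s5:10  s6:5  s7:0  s8:0  s9:0  s10:0.
Shift D→6, E→6.
Schedule A@1, B@4, C@4, D@6, E@6: s1:3  s2:3  s3:3  s4:5  s5:5  s6:5  s7:5  s8:5  s9:0  s10:0 — peak 5.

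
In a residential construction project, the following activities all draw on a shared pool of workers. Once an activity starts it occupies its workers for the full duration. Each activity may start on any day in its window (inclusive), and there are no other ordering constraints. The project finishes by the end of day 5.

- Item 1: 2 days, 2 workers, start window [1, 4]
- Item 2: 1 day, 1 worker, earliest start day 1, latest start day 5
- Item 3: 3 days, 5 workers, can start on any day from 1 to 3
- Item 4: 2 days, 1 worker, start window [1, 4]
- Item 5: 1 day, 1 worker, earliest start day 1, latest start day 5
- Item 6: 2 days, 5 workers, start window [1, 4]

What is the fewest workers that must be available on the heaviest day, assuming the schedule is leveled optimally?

7

Early-start (Item 1@1, Item 2@1, Item 3@1, Item 4@1, Item 5@1, Item 6@1) gives peak 15: d1:15  d2:13  d3:5  d4:0  d5:0.
Shift Item 2→3, Item 4→3, Item 5→4, Item 6→4.
Schedule Item 1@1, Item 2@3, Item 3@1, Item 4@3, Item 5@4, Item 6@4: d1:7  d2:7  d3:7  d4:7  d5:5 — peak 7.
Total worker-days = 33 over 5 days ⇒ peak ≥ ⌈33/5⌉ = 7, so 7 is optimal.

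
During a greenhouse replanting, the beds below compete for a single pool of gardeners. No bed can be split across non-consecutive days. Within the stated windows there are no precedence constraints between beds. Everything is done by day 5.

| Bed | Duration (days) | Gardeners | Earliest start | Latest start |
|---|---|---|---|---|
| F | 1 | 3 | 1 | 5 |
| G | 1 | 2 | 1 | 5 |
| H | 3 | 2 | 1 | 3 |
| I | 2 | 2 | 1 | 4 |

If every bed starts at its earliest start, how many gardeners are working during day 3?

At early start, day 3 has: H.
Demand: 2 = 2.

2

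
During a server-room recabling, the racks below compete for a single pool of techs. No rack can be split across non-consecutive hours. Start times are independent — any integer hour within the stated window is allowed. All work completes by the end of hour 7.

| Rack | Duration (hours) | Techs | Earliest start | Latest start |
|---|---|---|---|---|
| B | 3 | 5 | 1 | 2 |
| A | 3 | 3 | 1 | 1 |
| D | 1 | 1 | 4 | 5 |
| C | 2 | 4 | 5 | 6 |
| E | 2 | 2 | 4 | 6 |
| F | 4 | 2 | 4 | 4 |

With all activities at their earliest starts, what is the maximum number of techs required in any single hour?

Early-start schedule: B@1, A@1, D@4, C@5, E@4, F@4.
Load per hour: hour 1: 8, hour 2: 8, hour 3: 8, hour 4: 5, hour 5: 8, hour 6: 6, hour 7: 2.
Peak is 8.

8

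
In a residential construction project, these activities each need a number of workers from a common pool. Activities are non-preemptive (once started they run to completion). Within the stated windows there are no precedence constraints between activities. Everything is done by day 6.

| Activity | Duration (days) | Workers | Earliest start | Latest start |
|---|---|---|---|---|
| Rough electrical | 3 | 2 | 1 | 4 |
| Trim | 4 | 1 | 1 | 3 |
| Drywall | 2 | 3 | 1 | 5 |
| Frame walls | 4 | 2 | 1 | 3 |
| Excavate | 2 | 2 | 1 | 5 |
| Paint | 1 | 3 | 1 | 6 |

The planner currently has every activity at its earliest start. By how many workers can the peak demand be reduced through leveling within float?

Early-start peak: d1:13  d2:10  d3:5  d4:3  d5:0  d6:0 ⇒ 13.
Leveled (Rough electrical@1, Trim@1, Drywall@1, Frame walls@3, Excavate@4, Paint@6): d1:6  d2:6  d3:5  d4:5  d5:4  d6:5 ⇒ 6.
Reduction 13 − 6 = 7.

7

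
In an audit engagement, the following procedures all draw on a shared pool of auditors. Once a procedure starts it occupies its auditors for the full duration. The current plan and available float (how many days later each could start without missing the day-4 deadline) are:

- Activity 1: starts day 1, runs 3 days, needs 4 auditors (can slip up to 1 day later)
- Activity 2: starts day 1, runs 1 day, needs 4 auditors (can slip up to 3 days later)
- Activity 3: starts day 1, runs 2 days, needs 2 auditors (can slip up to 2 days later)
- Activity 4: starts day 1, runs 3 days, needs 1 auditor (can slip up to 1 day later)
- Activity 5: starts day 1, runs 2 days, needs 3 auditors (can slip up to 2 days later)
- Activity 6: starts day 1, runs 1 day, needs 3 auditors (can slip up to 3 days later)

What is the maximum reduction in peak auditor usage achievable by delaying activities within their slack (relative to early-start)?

8

Early-start peak: d1:17  d2:10  d3:5  d4:0 ⇒ 17.
Leveled (Activity 1@1, Activity 2@4, Activity 3@1, Activity 4@2, Activity 5@3, Activity 6@1): d1:9  d2:7  d3:8  d4:8 ⇒ 9.
Reduction 17 − 9 = 8.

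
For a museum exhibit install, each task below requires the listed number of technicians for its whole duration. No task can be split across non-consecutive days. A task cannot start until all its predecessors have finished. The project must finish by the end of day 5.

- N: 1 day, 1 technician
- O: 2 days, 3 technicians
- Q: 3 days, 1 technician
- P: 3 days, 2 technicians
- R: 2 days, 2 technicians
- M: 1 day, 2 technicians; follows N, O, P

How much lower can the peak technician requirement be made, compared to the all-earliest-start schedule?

Early-start peak: d1:9  d2:8  d3:3  d4:2  d5:0 ⇒ 9.
Leveled (N@1, O@1, Q@3, P@2, R@3, M@5): d1:4  d2:5  d3:5  d4:5  d5:3 ⇒ 5.
Reduction 9 − 5 = 4.

4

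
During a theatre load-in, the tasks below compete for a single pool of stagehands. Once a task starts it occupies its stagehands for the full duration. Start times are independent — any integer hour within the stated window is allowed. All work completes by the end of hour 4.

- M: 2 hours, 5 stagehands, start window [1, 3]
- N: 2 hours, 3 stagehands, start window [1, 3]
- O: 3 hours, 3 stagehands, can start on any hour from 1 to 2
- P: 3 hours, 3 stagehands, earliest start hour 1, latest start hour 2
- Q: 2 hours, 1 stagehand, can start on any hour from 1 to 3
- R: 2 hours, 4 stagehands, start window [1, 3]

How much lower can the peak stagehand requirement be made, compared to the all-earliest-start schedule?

6

Early-start peak: h1:19  h2:19  h3:6  h4:0 ⇒ 19.
Leveled (M@1, N@3, O@1, P@1, Q@1, R@3): h1:12  h2:12  h3:13  h4:7 ⇒ 13.
Reduction 19 − 13 = 6.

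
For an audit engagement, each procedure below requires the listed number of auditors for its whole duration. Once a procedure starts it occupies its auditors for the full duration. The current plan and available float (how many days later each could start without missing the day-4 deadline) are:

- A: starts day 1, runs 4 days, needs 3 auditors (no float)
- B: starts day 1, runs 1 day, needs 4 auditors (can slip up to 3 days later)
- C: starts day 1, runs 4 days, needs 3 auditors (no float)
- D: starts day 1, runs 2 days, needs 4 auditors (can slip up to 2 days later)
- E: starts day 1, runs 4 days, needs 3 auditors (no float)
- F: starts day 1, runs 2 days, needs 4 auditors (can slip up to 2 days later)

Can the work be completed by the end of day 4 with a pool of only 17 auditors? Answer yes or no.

Schedule A@1, B@1, C@1, D@1, E@1, F@2: d1:17  d2:17  d3:13  d4:9 — peak 17 ≤ 17.

yes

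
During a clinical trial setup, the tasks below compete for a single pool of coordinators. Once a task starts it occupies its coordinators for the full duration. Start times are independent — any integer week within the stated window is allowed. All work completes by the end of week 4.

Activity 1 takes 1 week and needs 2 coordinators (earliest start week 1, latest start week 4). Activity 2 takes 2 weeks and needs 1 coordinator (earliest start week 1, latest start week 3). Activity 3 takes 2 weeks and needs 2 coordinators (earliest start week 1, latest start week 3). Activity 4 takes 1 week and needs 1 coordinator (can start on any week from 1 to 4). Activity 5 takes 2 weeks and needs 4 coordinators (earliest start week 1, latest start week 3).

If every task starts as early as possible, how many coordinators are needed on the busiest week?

Early-start schedule: Activity 1@1, Activity 2@1, Activity 3@1, Activity 4@1, Activity 5@1.
Load per week: week 1: 10, week 2: 7, week 3: 0, week 4: 0.
Peak is 10.

10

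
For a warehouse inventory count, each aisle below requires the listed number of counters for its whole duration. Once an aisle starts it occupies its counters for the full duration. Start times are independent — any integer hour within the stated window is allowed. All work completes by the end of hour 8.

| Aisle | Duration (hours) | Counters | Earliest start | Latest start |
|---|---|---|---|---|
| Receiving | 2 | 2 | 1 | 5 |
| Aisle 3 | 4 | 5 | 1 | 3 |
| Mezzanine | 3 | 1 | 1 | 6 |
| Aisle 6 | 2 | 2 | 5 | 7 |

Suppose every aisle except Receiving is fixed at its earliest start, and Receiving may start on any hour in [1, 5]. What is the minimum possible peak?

6

Receiving@1: h1:8  h2:8  h3:6  h4:5  h5:2  h6:2  h7:0  h8:0 → peak 8
Receiving@2: h1:6  h2:8  h3:8  h4:5  h5:2  h6:2  h7:0  h8:0 → peak 8
Receiving@3: h1:6  h2:6  h3:8  h4:7  h5:2  h6:2  h7:0  h8:0 → peak 8
Receiving@4: h1:6  h2:6  h3:6  h4:7  h5:4  h6:2  h7:0  h8:0 → peak 7
Receiving@5: h1:6  h2:6  h3:6  h4:5  h5:4  h6:4  h7:0  h8:0 → peak 6
Best is Receiving@5, peak 6.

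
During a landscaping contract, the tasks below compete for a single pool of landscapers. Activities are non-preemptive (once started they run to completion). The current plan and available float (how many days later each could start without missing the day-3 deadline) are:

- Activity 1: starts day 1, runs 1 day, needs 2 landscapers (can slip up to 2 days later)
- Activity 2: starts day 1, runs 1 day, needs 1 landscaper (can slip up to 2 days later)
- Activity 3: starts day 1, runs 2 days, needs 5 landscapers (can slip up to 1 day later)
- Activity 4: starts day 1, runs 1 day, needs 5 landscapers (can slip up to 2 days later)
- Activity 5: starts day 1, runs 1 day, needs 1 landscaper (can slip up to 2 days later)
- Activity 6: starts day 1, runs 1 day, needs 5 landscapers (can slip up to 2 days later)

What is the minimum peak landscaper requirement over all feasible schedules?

10

Early-start (Activity 1@1, Activity 2@1, Activity 3@1, Activity 4@1, Activity 5@1, Activity 6@1) gives peak 19: d1:19  d2:5  d3:0.
Shift Activity 4→2, Activity 6→3.
Schedule Activity 1@1, Activity 2@1, Activity 3@1, Activity 4@2, Activity 5@1, Activity 6@3: d1:9  d2:10  d3:5 — peak 10.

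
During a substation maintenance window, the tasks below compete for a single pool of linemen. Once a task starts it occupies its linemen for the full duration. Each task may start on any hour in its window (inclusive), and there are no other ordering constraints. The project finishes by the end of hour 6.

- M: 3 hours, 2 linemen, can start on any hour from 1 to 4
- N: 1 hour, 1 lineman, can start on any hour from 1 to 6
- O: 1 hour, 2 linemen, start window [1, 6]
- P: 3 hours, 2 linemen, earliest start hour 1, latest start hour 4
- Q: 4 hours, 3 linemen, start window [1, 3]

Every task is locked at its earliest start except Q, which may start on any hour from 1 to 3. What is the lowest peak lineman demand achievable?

7

Q@1: h1:10  h2:7  h3:7  h4:3  h5:0  h6:0 → peak 10
Q@2: h1:7  h2:7  h3:7  h4:3  h5:3  h6:0 → peak 7
Q@3: h1:7  h2:4  h3:7  h4:3  h5:3  h6:3 → peak 7
Best is Q@2, peak 7.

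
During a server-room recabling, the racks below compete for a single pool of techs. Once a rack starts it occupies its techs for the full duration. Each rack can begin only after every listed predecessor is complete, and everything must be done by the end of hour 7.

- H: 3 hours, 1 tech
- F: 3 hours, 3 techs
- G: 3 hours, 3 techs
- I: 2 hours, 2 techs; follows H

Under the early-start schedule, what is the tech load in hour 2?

7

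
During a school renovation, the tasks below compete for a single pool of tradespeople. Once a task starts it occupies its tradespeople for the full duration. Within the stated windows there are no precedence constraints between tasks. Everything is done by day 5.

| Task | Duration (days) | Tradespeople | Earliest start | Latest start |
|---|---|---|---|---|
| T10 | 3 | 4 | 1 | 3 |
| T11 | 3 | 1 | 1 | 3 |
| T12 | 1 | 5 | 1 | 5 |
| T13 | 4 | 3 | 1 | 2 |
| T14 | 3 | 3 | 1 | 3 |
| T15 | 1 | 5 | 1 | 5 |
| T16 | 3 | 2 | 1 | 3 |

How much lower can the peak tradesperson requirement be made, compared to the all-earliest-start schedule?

10

Early-start peak: d1:23  d2:13  d3:13  d4:3  d5:0 ⇒ 23.
Leveled (T10@1, T11@1, T12@1, T13@1, T14@2, T15@4, T16@2): d1:13  d2:13  d3:13  d4:13  d5:0 ⇒ 13.
Reduction 23 − 13 = 10.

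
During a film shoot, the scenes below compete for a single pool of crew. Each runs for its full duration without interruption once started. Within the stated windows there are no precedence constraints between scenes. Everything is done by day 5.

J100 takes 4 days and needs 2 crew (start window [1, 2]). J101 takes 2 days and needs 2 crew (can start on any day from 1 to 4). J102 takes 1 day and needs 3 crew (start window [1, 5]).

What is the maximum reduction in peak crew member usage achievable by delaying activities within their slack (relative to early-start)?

Early-start peak: d1:7  d2:4  d3:2  d4:2  d5:0 ⇒ 7.
Leveled (J100@1, J101@1, J102@5): d1:4  d2:4  d3:2  d4:2  d5:3 ⇒ 4.
Reduction 7 − 4 = 3.

3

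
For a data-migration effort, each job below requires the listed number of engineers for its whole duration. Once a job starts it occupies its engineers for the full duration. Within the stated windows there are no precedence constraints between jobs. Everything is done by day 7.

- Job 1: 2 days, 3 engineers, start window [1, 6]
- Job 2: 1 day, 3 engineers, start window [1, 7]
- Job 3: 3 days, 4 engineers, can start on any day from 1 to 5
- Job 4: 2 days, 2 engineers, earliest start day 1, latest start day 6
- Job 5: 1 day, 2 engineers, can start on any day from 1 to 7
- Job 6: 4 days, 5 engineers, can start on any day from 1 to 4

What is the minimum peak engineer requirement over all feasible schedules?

7

Early-start (Job 1@1, Job 2@1, Job 3@1, Job 4@1, Job 5@1, Job 6@1) gives peak 19: d1:19  d2:14  d3:9  d4:5  d5:0  d6:0  d7:0.
Shift Job 2→3, Job 4→4, Job 5→6, Job 6→4.
Schedule Job 1@1, Job 2@3, Job 3@1, Job 4@4, Job 5@6, Job 6@4: d1:7  d2:7  d3:7  d4:7  d5:7  d6:7  d7:5 — peak 7.
Total engineer-days = 47 over 7 days ⇒ peak ≥ ⌈47/7⌉ = 7, so 7 is optimal.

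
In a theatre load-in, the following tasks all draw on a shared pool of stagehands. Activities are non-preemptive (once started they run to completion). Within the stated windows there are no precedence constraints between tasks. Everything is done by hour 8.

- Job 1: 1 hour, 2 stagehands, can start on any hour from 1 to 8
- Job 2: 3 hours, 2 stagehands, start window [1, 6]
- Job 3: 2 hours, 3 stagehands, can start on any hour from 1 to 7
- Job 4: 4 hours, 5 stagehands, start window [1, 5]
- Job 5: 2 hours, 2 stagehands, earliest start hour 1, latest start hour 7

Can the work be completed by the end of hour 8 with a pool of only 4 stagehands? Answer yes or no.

no

Total stagehand-hours = 38; over 8 hours the average is 38/8 > 4, so some hour must exceed 4.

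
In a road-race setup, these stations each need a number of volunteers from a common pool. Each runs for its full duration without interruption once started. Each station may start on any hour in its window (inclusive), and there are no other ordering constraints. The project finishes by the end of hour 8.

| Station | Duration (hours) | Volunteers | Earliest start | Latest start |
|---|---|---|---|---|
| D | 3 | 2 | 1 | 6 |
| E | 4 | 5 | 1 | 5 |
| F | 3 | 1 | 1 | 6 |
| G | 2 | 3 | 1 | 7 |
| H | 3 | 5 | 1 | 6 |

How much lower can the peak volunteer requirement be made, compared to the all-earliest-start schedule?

8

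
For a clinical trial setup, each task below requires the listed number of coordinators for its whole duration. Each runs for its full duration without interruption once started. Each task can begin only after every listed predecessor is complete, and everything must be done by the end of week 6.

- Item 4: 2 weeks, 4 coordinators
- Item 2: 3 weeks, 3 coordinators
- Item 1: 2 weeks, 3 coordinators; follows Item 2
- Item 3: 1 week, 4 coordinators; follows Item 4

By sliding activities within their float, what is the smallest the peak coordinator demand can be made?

7

Schedule Item 4@1, Item 2@1, Item 1@4, Item 3@3: w1:7  w2:7  w3:7  w4:3  w5:3  w6:0 — peak 7.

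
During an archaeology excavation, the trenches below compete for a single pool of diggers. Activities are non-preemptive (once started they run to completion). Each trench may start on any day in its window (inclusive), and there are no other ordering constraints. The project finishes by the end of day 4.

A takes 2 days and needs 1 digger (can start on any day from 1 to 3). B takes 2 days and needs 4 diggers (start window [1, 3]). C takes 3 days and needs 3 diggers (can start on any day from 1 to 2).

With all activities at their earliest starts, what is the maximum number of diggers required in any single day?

8

Early-start schedule: A@1, B@1, C@1.
Load per day: day 1: 8, day 2: 8, day 3: 3, day 4: 0.
Peak is 8.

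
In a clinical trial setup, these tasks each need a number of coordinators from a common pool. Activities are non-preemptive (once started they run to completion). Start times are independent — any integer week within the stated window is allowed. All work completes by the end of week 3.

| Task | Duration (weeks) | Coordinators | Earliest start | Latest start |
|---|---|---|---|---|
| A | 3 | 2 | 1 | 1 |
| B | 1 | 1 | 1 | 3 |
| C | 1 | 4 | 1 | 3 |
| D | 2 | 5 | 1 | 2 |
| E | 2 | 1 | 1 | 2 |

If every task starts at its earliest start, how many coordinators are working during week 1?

At early start, week 1 has: A, B, C, D, E.
Demand: 2 + 1 + 4 + 5 + 1 = 13.

13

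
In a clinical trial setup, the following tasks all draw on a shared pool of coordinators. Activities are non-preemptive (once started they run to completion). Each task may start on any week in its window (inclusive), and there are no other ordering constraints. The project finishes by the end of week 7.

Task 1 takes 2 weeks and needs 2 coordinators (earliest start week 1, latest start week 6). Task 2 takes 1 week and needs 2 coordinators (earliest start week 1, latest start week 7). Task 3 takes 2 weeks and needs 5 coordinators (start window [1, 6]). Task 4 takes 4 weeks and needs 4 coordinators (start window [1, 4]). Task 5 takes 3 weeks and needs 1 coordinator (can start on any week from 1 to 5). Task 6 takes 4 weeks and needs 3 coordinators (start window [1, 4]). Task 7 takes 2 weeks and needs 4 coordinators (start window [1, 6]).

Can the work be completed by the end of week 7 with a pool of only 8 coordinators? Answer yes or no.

no

The minimum achievable peak is 9; 8 < 9, so no feasible schedule stays within the cap.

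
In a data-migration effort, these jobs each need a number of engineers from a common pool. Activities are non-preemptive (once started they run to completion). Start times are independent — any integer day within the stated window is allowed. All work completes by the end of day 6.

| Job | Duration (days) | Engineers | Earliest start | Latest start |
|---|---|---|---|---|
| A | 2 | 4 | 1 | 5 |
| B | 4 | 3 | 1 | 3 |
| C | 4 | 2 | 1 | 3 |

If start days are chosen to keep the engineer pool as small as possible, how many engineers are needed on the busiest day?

5

Early-start (A@1, B@1, C@1) gives peak 9: d1:9  d2:9  d3:5  d4:5  d5:0  d6:0.
Shift B→3, C→3.
Schedule A@1, B@3, C@3: d1:4  d2:4  d3:5  d4:5  d5:5  d6:5 — peak 5.
Total engineer-days = 28 over 6 days ⇒ peak ≥ ⌈28/6⌉ = 5, so 5 is optimal.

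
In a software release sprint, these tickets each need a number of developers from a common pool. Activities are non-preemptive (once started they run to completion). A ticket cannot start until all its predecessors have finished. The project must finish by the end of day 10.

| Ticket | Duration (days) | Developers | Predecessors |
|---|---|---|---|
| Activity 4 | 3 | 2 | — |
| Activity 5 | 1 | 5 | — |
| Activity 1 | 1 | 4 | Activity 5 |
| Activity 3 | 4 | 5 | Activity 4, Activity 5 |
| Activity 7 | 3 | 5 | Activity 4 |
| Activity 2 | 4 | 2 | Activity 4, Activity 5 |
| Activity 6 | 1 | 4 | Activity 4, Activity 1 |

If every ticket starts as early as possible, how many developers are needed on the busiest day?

16

Early-start schedule: Activity 4@1, Activity 5@1, Activity 1@2, Activity 3@4, Activity 7@4, Activity 2@4, Activity 6@4.
Load per day: day 1: 7, day 2: 6, day 3: 2, day 4: 16, day 5: 12, day 6: 12, day 7: 7, day 8: 0, day 9: 0, day 10: 0.
Peak is 16.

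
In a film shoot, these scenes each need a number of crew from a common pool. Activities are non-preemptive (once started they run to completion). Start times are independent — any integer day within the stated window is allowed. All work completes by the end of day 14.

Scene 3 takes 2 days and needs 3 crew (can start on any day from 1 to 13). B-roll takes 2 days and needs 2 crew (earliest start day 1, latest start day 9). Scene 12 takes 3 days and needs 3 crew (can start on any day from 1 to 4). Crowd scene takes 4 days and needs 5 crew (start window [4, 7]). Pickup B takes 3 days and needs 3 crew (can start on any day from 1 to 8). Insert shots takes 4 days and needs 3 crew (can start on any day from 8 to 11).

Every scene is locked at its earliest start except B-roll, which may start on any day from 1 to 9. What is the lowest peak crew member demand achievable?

B-roll@1: d1:11  d2:11  d3:6  d4:5  d5:5  d6:5  d7:5  d8:3  d9:3  d10:3  d11:3  d12:0  d13:0  d14:0 → peak 11
B-roll@2: d1:9  d2:11  d3:8  d4:5  d5:5  d6:5  d7:5  d8:3  d9:3  d10:3  d11:3  d12:0  d13:0  d14:0 → peak 11
B-roll@3: d1:9  d2:9  d3:8  d4:7  d5:5  d6:5  d7:5  d8:3  d9:3  d10:3  d11:3  d12:0  d13:0  d14:0 → peak 9
B-roll@4: d1:9  d2:9  d3:6  d4:7  d5:7  d6:5  d7:5  d8:3  d9:3  d10:3  d11:3  d12:0  d13:0  d14:0 → peak 9
B-roll@5: d1:9  d2:9  d3:6  d4:5  d5:7  d6:7  d7:5  d8:3  d9:3  d10:3  d11:3  d12:0  d13:0  d14:0 → peak 9
B-roll@6: d1:9  d2:9  d3:6  d4:5  d5:5  d6:7  d7:7  d8:3  d9:3  d10:3  d11:3  d12:0  d13:0  d14:0 → peak 9
B-roll@7: d1:9  d2:9  d3:6  d4:5  d5:5  d6:5  d7:7  d8:5  d9:3  d10:3  d11:3  d12:0  d13:0  d14:0 → peak 9
B-roll@8: d1:9  d2:9  d3:6  d4:5  d5:5  d6:5  d7:5  d8:5  d9:5  d10:3  d11:3  d12:0  d13:0  d14:0 → peak 9
B-roll@9: d1:9  d2:9  d3:6  d4:5  d5:5  d6:5  d7:5  d8:3  d9:5  d10:5  d11:3  d12:0  d13:0  d14:0 → peak 9
Best is B-roll@3, peak 9.

9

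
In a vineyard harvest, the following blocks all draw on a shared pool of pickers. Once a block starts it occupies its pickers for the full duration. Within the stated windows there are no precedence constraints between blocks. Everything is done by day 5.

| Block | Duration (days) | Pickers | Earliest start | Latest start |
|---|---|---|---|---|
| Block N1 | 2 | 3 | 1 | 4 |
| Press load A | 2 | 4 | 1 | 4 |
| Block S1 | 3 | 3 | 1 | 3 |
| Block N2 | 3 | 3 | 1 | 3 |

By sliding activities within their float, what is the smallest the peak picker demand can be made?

Early-start (Block N1@1, Press load A@1, Block S1@1, Block N2@1) gives peak 13: d1:13  d2:13  d3:6  d4:0  d5:0.
Shift Block S1→3, Block N2→3.
Schedule Block N1@1, Press load A@1, Block S1@3, Block N2@3: d1:7  d2:7  d3:6  d4:6  d5:6 — peak 7.
Total picker-days = 32 over 5 days ⇒ peak ≥ ⌈32/5⌉ = 7, so 7 is optimal.

7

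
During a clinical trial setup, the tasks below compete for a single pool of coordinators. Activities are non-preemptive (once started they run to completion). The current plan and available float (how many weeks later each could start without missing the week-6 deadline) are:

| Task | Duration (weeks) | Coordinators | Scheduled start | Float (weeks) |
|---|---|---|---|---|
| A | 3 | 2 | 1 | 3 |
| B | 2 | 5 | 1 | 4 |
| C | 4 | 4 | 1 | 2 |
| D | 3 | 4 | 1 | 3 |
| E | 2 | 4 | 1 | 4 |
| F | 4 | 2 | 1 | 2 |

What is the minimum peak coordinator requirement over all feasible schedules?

11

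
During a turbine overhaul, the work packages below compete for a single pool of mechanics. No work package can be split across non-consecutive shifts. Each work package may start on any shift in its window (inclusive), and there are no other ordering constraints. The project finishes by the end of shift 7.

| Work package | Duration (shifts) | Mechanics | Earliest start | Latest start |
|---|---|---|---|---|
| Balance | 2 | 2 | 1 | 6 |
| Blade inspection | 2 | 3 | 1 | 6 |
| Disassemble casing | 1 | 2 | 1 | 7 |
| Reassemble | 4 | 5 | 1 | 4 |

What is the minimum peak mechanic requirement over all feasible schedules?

Early-start (Balance@1, Blade inspection@1, Disassemble casing@1, Reassemble@1) gives peak 12: s1:12  s2:10  s3:5  s4:5  s5:0  s6:0  s7:0.
Shift Disassemble casing→3, Reassemble→4.
Schedule Balance@1, Blade inspection@1, Disassemble casing@3, Reassemble@4: s1:5  s2:5  s3:2  s4:5  s5:5  s6:5  s7:5 — peak 5.
Total mechanic-shifts = 32 over 7 shifts ⇒ peak ≥ ⌈32/7⌉ = 5, so 5 is optimal.

5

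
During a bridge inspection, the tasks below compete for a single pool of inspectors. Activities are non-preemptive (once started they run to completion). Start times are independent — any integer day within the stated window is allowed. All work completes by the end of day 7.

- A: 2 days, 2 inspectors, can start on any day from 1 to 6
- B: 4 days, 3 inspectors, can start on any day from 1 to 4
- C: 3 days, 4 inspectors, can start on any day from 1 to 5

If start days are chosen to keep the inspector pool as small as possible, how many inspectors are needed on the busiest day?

5

Early-start (A@1, B@1, C@1) gives peak 9: d1:9  d2:9  d3:7  d4:3  d5:0  d6:0  d7:0.
Shift C→5.
Schedule A@1, B@1, C@5: d1:5  d2:5  d3:3  d4:3  d5:4  d6:4  d7:4 — peak 5.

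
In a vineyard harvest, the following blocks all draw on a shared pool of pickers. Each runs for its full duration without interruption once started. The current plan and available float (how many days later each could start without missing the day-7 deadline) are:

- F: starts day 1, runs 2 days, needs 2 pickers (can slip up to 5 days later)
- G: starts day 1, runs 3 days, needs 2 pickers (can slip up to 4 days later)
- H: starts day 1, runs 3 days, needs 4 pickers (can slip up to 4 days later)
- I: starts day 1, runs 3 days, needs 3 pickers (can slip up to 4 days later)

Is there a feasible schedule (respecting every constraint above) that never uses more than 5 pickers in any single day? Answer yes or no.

no

The minimum achievable peak is 6; 5 < 6, so no feasible schedule stays within the cap.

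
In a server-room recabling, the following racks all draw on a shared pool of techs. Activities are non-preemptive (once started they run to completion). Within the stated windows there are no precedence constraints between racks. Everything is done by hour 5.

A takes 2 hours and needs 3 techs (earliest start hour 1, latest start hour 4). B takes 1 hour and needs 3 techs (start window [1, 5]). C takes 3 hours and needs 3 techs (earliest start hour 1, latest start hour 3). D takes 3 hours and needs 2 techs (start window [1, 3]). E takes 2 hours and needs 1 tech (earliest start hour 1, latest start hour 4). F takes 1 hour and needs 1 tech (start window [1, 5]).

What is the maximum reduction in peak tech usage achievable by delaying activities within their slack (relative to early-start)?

Early-start peak: h1:13  h2:9  h3:5  h4:0  h5:0 ⇒ 13.
Leveled (A@1, B@1, C@2, D@3, E@3, F@5): h1:6  h2:6  h3:6  h4:6  h5:3 ⇒ 6.
Reduction 13 − 6 = 7.

7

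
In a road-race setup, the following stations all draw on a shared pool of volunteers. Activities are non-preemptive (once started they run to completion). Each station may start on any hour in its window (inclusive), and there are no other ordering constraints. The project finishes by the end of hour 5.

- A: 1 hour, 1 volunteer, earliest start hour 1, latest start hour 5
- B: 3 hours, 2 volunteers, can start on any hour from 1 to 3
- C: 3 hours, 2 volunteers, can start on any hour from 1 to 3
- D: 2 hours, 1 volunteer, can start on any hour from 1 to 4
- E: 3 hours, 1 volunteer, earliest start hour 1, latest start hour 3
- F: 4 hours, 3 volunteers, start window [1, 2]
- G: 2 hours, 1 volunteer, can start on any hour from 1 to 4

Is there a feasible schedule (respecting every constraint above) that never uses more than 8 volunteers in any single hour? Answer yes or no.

Schedule A@1, B@1, C@1, D@1, E@3, F@2, G@4: h1:6  h2:8  h3:8  h4:5  h5:5 — peak 8 ≤ 8.

yes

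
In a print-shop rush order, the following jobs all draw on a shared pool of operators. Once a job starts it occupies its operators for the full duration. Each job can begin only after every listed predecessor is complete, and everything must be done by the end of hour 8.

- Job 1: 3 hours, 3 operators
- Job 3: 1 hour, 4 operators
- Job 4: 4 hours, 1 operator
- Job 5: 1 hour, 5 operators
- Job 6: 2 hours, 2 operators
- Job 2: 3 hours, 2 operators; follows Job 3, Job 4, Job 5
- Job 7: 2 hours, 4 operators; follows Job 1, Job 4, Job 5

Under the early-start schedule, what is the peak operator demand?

Early-start schedule: Job 1@1, Job 3@1, Job 4@1, Job 5@1, Job 6@1, Job 2@5, Job 7@5.
Load per hour: hour 1: 15, hour 2: 6, hour 3: 4, hour 4: 1, hour 5: 6, hour 6: 6, hour 7: 2, hour 8: 0.
Peak is 15.

15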